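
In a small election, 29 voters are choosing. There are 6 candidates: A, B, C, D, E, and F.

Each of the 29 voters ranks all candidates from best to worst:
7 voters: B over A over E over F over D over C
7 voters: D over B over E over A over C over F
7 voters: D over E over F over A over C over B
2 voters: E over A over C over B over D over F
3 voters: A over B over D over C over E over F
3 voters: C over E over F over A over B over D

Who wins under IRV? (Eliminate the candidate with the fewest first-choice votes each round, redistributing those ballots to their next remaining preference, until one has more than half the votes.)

A

Round 1: A 3, B 7, C 3, D 14, E 2, F 0. F eliminated.
Round 2: A 3, B 7, C 3, D 14, E 2. E eliminated.
Round 3: A 5, B 7, C 3, D 14. C eliminated.
Round 4: A 8, B 7, D 14. B eliminated.
Round 5: A 15, D 14. A has a majority (≥15).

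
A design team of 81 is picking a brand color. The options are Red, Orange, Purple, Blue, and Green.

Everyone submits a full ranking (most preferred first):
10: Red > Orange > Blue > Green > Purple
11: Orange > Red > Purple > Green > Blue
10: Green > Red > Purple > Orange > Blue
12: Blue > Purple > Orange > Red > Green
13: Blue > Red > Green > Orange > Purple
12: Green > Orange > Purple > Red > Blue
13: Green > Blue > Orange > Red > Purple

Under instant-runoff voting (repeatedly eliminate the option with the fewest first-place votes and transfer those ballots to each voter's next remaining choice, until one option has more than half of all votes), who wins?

Round 1: Red 10, Orange 11, Purple 0, Blue 25, Green 35. Purple eliminated.
Round 2: Red 10, Orange 11, Blue 25, Green 35. Red eliminated.
Round 3: Orange 21, Blue 25, Green 35. Orange eliminated.
Round 4: Blue 35, Green 46. Green has a majority (≥41).

Green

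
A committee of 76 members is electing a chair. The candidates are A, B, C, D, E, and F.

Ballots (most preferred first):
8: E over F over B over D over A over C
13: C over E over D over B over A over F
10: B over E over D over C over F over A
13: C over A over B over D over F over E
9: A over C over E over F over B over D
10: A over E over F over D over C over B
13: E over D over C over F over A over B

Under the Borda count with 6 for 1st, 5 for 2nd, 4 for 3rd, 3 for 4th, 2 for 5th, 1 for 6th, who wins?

E

A: 8×2 + 13×2 + 10×1 + 13×5 + 9×6 + 10×6 + 13×2 = 257
B: 8×4 + 13×3 + 10×6 + 13×4 + 9×2 + 10×1 + 13×1 = 224
C: 8×1 + 13×6 + 10×3 + 13×6 + 9×5 + 10×2 + 13×4 = 311
D: 8×3 + 13×4 + 10×4 + 13×3 + 9×1 + 10×3 + 13×5 = 259
E: 8×6 + 13×5 + 10×5 + 13×1 + 9×4 + 10×5 + 13×6 = 340
F: 8×5 + 13×1 + 10×2 + 13×2 + 9×3 + 10×4 + 13×3 = 205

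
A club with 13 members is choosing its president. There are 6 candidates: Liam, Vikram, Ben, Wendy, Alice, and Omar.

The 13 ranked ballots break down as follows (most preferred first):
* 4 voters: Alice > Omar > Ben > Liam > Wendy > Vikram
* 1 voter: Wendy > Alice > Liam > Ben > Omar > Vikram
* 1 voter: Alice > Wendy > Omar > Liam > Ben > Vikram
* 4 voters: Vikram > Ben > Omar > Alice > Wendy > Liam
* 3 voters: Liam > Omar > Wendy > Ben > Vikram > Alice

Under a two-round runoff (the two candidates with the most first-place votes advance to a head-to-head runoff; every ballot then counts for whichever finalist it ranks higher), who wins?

Vikram

Round 1 first-place votes: Liam 3, Vikram 4, Ben 0, Wendy 1, Alice 5, Omar 0. Alice and Vikram advance.
Runoff: Alice is ranked above Vikram on 6 ballots, Vikram above Alice on 7.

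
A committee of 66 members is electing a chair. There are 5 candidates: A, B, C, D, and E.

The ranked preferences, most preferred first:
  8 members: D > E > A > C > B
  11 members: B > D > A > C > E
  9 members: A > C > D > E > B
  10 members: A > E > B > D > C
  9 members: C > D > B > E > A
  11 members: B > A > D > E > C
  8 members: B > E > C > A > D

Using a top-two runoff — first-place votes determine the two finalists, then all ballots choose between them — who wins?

Round 1 first-place votes: A 19, B 30, C 9, D 8, E 0. B and A advance.
Runoff: B is ranked above A on 39 ballots, A above B on 27.

B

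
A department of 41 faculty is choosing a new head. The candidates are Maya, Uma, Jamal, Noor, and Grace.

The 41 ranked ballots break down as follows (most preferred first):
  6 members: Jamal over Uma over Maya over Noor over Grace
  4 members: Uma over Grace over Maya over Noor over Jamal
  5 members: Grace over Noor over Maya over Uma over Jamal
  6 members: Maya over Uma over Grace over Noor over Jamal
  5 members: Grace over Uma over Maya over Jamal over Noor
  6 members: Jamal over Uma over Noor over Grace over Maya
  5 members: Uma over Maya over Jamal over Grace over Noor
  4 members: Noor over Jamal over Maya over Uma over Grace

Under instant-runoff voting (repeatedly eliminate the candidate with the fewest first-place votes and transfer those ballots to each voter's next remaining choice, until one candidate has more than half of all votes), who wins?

Uma

Round 1: Maya 6, Uma 9, Jamal 12, Noor 4, Grace 10. Noor eliminated.
Round 2: Maya 6, Uma 9, Jamal 16, Grace 10. Maya eliminated.
Round 3: Uma 15, Jamal 16, Grace 10. Grace eliminated.
Round 4: Uma 25, Jamal 16. Uma has a majority (≥21).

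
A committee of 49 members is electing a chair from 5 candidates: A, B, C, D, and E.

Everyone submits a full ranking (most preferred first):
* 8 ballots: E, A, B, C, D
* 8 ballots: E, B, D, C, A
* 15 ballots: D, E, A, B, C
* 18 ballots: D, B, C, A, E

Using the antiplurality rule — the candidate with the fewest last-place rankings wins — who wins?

B

Last-place votes: A 8, B 0, C 15, D 8, E 18.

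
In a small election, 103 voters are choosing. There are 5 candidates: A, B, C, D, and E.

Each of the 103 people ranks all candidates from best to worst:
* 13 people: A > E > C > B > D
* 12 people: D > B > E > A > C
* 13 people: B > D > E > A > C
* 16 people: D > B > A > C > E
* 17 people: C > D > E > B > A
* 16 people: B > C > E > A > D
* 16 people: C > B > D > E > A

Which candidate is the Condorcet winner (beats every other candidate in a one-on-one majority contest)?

B

B vs A: 90–13
B vs C: 57–46
B vs D: 58–45
B vs E: 73–30
B beats every other candidate.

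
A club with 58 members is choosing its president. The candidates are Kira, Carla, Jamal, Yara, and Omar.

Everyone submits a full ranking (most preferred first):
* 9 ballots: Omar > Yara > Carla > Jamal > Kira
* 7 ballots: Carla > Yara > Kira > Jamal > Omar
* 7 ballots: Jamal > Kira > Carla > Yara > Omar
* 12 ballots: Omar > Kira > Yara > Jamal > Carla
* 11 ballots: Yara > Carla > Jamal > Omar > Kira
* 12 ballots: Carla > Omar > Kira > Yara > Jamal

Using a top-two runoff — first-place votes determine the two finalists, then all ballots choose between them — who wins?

Carla

Round 1 first-place votes: Kira 0, Carla 19, Jamal 7, Yara 11, Omar 21. Omar and Carla advance.
Runoff: Omar is ranked above Carla on 21 ballots, Carla above Omar on 37.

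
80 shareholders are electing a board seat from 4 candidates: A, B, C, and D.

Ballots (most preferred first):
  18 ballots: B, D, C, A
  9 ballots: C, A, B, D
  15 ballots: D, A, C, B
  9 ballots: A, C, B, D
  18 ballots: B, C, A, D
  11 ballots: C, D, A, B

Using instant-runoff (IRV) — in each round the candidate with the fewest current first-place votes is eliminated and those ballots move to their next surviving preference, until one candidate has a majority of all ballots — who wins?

C

Round 1: A 9, B 36, C 20, D 15. A eliminated.
Round 2: B 36, C 29, D 15. D eliminated.
Round 3: B 36, C 44. C has a majority (≥41).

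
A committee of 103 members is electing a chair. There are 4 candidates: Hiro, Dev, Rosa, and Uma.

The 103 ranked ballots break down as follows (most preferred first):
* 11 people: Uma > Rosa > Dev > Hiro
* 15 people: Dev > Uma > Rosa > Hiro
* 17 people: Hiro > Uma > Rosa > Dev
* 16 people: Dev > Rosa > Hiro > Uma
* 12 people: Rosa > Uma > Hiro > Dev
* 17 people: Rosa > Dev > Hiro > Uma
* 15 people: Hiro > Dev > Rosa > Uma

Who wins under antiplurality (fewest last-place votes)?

Rosa

Last-place votes: Hiro 26, Dev 29, Rosa 0, Uma 48.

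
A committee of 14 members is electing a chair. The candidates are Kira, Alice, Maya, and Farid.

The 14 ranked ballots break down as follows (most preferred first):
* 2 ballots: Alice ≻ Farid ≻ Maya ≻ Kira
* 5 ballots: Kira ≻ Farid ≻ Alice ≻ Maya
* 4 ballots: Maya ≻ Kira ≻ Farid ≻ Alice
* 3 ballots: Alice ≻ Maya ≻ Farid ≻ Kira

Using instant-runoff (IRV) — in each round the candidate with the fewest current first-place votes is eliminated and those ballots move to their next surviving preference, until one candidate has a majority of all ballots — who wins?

Round 1: Kira 5, Alice 5, Maya 4, Farid 0. Farid eliminated.
Round 2: Kira 5, Alice 5, Maya 4. Maya eliminated.
Round 3: Kira 9, Alice 5. Kira has a majority (≥8).

Kira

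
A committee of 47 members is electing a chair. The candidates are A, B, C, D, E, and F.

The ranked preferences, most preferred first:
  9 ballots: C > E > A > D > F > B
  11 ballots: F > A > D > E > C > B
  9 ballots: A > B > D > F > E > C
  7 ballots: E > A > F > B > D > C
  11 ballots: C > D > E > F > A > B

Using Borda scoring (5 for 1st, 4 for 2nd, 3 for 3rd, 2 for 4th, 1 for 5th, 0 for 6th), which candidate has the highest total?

A

A: 9×3 + 11×4 + 9×5 + 7×4 + 11×1 = 155
B: 9×0 + 11×0 + 9×4 + 7×2 + 11×0 = 50
C: 9×5 + 11×1 + 9×0 + 7×0 + 11×5 = 111
D: 9×2 + 11×3 + 9×3 + 7×1 + 11×4 = 129
E: 9×4 + 11×2 + 9×1 + 7×5 + 11×3 = 135
F: 9×1 + 11×5 + 9×2 + 7×3 + 11×2 = 125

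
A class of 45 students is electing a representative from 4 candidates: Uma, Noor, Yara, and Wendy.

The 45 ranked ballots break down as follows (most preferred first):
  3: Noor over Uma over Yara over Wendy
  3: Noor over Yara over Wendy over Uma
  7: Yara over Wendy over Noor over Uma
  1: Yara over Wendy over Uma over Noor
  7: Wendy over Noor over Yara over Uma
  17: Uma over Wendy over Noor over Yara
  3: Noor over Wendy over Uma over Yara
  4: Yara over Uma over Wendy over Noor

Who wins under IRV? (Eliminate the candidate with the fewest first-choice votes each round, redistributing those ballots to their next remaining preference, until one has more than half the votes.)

Round 1: Uma 17, Noor 9, Yara 12, Wendy 7. Wendy eliminated.
Round 2: Uma 17, Noor 16, Yara 12. Yara eliminated.
Round 3: Uma 22, Noor 23. Noor has a majority (≥23).

Noor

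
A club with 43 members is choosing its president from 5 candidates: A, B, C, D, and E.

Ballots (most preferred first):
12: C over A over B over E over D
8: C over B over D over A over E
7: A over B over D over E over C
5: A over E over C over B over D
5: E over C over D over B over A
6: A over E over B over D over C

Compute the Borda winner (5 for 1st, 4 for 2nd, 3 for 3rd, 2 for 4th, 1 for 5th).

A: 12×4 + 8×2 + 7×5 + 5×5 + 5×1 + 6×5 = 159
B: 12×3 + 8×4 + 7×4 + 5×2 + 5×2 + 6×3 = 134
C: 12×5 + 8×5 + 7×1 + 5×3 + 5×4 + 6×1 = 148
D: 12×1 + 8×3 + 7×3 + 5×1 + 5×3 + 6×2 = 89
E: 12×2 + 8×1 + 7×2 + 5×4 + 5×5 + 6×4 = 115

A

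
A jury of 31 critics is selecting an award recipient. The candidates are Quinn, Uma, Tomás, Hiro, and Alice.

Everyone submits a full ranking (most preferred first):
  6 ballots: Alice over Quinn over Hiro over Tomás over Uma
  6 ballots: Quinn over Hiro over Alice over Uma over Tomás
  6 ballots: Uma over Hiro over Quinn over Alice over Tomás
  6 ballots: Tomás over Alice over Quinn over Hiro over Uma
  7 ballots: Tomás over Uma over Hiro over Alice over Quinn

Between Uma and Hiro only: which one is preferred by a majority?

Hiro

Uma is ranked above Hiro on 13 ballots; Hiro above Uma on 18.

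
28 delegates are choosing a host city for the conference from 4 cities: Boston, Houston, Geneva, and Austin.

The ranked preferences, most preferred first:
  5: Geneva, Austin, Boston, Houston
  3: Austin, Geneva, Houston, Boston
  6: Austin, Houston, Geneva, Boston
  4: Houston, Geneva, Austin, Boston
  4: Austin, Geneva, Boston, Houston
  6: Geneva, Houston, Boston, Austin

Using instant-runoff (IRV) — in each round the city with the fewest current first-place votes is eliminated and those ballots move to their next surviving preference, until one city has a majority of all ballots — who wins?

Round 1: Boston 0, Houston 4, Geneva 11, Austin 13. Boston eliminated.
Round 2: Houston 4, Geneva 11, Austin 13. Houston eliminated.
Round 3: Geneva 15, Austin 13. Geneva has a majority (≥15).

Geneva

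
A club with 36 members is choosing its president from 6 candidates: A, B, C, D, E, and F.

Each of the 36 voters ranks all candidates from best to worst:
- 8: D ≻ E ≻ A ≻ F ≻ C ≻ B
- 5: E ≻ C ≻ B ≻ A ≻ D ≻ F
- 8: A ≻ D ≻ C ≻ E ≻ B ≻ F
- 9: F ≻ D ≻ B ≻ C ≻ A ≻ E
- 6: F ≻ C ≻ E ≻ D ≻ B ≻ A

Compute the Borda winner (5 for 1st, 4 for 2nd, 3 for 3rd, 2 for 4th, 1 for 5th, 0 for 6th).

A: 8×3 + 5×2 + 8×5 + 9×1 + 6×0 = 83
B: 8×0 + 5×3 + 8×1 + 9×3 + 6×1 = 56
C: 8×1 + 5×4 + 8×3 + 9×2 + 6×4 = 94
D: 8×5 + 5×1 + 8×4 + 9×4 + 6×2 = 125
E: 8×4 + 5×5 + 8×2 + 9×0 + 6×3 = 91
F: 8×2 + 5×0 + 8×0 + 9×5 + 6×5 = 91

D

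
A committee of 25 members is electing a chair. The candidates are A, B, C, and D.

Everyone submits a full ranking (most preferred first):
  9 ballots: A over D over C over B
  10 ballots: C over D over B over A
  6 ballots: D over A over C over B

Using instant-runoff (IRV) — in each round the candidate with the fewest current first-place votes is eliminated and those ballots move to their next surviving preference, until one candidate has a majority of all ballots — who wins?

Round 1: A 9, B 0, C 10, D 6. B eliminated.
Round 2: A 9, C 10, D 6. D eliminated.
Round 3: A 15, C 10. A has a majority (≥13).

A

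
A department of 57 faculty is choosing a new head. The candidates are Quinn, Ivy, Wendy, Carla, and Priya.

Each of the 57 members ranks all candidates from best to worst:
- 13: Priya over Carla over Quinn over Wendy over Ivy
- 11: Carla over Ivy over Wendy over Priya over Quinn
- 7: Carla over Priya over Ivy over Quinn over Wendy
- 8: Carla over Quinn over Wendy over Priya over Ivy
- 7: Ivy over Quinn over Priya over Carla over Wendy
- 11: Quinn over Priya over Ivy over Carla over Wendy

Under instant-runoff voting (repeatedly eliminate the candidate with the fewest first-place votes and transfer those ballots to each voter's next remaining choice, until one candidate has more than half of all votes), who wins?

Round 1: Quinn 11, Ivy 7, Wendy 0, Carla 26, Priya 13. Wendy eliminated.
Round 2: Quinn 11, Ivy 7, Carla 26, Priya 13. Ivy eliminated.
Round 3: Quinn 18, Carla 26, Priya 13. Priya eliminated.
Round 4: Quinn 18, Carla 39. Carla has a majority (≥29).

Carla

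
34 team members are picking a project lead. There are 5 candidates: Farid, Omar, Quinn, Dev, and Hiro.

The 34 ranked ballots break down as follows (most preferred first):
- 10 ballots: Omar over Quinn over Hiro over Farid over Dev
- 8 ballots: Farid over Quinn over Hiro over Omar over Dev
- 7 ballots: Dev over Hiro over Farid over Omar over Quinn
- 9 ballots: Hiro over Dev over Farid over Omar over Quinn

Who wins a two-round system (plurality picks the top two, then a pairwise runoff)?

Round 1 first-place votes: Farid 8, Omar 10, Quinn 0, Dev 7, Hiro 9. Omar and Hiro advance.
Runoff: Omar is ranked above Hiro on 10 ballots, Hiro above Omar on 24.

Hiro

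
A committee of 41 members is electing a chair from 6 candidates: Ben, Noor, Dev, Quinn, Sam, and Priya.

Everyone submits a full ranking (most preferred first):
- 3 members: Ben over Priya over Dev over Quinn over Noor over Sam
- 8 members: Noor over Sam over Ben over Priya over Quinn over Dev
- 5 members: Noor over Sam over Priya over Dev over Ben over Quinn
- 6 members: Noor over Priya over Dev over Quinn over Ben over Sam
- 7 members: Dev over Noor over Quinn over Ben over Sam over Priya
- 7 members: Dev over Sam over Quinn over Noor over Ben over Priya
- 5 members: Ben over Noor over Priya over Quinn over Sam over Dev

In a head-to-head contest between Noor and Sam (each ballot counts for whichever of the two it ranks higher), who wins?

Noor

Noor is ranked above Sam on 34 ballots; Sam above Noor on 7.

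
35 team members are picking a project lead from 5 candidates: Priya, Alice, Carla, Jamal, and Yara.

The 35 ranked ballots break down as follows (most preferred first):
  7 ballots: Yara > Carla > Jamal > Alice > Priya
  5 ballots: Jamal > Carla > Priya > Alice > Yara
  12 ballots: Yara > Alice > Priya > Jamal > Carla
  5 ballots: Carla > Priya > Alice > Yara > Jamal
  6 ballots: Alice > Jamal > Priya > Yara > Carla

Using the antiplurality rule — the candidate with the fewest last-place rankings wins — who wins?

Last-place votes: Priya 7, Alice 0, Carla 18, Jamal 5, Yara 5.

Alice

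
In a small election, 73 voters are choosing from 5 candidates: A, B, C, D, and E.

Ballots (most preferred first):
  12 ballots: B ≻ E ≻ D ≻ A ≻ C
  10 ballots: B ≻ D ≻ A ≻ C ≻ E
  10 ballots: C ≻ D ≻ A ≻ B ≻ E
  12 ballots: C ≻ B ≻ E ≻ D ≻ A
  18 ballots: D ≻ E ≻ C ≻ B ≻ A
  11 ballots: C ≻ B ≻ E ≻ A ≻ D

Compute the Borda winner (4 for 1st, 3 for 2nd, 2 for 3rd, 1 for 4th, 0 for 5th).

A: 12×1 + 10×2 + 10×2 + 12×0 + 18×0 + 11×1 = 63
B: 12×4 + 10×4 + 10×1 + 12×3 + 18×1 + 11×3 = 185
C: 12×0 + 10×1 + 10×4 + 12×4 + 18×2 + 11×4 = 178
D: 12×2 + 10×3 + 10×3 + 12×1 + 18×4 + 11×0 = 168
E: 12×3 + 10×0 + 10×0 + 12×2 + 18×3 + 11×2 = 136

B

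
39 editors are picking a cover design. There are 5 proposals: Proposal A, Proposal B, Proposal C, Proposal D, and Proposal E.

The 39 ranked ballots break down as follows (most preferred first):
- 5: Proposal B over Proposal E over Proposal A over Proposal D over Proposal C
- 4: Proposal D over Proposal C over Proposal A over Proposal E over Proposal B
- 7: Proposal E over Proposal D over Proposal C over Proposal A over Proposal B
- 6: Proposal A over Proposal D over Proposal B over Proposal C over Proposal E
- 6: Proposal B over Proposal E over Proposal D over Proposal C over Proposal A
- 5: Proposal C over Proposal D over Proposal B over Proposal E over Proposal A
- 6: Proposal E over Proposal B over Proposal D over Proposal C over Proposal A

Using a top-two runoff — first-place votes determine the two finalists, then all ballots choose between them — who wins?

Proposal B

Round 1 first-place votes: Proposal A 6, Proposal B 11, Proposal C 5, Proposal D 4, Proposal E 13. Proposal E and Proposal B advance.
Runoff: Proposal E is ranked above Proposal B on 17 ballots, Proposal B above Proposal E on 22.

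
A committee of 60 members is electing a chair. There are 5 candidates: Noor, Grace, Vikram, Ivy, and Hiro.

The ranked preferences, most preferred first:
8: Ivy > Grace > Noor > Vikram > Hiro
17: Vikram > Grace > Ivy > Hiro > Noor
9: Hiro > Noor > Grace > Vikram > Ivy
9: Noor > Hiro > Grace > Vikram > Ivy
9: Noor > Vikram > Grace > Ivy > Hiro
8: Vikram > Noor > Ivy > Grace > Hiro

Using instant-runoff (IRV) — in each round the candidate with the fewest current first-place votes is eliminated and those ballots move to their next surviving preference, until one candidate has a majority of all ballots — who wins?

Round 1: Noor 18, Grace 0, Vikram 25, Ivy 8, Hiro 9. Grace eliminated.
Round 2: Noor 18, Vikram 25, Ivy 8, Hiro 9. Ivy eliminated.
Round 3: Noor 26, Vikram 25, Hiro 9. Hiro eliminated.
Round 4: Noor 35, Vikram 25. Noor has a majority (≥31).

Noor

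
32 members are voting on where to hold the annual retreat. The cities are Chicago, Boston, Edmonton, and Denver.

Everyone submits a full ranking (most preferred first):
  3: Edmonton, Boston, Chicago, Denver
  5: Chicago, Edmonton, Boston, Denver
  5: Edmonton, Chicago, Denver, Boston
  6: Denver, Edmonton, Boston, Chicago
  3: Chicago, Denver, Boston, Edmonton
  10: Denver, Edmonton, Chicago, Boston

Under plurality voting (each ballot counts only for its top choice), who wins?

Denver

First-place votes: Chicago 8, Boston 0, Edmonton 8, Denver 16.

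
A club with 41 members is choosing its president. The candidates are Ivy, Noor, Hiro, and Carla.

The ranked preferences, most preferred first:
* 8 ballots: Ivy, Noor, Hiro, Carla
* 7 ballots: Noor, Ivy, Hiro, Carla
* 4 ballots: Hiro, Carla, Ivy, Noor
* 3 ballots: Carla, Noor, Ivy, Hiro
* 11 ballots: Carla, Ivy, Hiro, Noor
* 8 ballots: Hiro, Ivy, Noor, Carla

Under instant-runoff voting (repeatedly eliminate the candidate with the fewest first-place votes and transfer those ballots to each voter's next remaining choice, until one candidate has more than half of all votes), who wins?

Ivy

Round 1: Ivy 8, Noor 7, Hiro 12, Carla 14. Noor eliminated.
Round 2: Ivy 15, Hiro 12, Carla 14. Hiro eliminated.
Round 3: Ivy 23, Carla 18. Ivy has a majority (≥21).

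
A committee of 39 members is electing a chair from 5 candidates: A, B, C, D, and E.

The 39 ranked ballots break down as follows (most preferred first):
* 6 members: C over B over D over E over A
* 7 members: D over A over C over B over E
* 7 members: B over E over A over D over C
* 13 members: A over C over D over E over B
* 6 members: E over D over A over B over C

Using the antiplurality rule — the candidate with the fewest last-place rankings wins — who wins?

Last-place votes: A 6, B 13, C 13, D 0, E 7.

D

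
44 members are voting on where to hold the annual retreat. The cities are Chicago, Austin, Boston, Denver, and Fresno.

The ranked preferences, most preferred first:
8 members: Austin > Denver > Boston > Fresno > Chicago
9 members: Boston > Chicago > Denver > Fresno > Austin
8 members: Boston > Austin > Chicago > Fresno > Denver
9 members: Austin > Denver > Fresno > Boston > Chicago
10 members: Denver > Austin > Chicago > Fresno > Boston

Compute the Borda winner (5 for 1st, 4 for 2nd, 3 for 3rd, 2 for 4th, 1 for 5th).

Austin

Chicago: 8×1 + 9×4 + 8×3 + 9×1 + 10×3 = 107
Austin: 8×5 + 9×1 + 8×4 + 9×5 + 10×4 = 166
Boston: 8×3 + 9×5 + 8×5 + 9×2 + 10×1 = 137
Denver: 8×4 + 9×3 + 8×1 + 9×4 + 10×5 = 153
Fresno: 8×2 + 9×2 + 8×2 + 9×3 + 10×2 = 97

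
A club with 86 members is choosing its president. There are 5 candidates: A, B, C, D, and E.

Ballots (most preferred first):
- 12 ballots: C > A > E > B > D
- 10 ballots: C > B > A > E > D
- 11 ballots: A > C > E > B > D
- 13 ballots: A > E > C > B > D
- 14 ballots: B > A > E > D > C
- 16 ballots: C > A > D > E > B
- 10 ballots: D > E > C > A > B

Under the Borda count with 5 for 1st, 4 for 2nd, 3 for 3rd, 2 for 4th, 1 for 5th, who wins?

A: 12×4 + 10×3 + 11×5 + 13×5 + 14×4 + 16×4 + 10×2 = 338
B: 12×2 + 10×4 + 11×2 + 13×2 + 14×5 + 16×1 + 10×1 = 208
C: 12×5 + 10×5 + 11×4 + 13×3 + 14×1 + 16×5 + 10×3 = 317
D: 12×1 + 10×1 + 11×1 + 13×1 + 14×2 + 16×3 + 10×5 = 172
E: 12×3 + 10×2 + 11×3 + 13×4 + 14×3 + 16×2 + 10×4 = 255

A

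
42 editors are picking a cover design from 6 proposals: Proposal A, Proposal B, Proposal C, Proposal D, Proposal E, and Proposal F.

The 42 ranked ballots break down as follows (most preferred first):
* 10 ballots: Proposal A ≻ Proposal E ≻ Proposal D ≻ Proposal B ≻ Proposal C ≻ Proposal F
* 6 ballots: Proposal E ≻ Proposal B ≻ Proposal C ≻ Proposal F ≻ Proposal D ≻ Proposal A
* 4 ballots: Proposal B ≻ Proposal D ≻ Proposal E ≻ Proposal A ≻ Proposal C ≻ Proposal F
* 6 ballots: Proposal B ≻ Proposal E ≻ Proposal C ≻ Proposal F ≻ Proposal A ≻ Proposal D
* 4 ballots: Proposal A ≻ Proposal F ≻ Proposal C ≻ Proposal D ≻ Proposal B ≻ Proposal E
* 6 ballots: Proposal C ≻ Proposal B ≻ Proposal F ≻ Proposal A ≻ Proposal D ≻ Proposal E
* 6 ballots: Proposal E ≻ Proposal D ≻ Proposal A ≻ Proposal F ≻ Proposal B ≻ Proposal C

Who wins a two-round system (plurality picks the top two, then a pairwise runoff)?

Proposal E

Round 1 first-place votes: Proposal A 14, Proposal B 10, Proposal C 6, Proposal D 0, Proposal E 12, Proposal F 0. Proposal A and Proposal E advance.
Runoff: Proposal A is ranked above Proposal E on 20 ballots, Proposal E above Proposal A on 22.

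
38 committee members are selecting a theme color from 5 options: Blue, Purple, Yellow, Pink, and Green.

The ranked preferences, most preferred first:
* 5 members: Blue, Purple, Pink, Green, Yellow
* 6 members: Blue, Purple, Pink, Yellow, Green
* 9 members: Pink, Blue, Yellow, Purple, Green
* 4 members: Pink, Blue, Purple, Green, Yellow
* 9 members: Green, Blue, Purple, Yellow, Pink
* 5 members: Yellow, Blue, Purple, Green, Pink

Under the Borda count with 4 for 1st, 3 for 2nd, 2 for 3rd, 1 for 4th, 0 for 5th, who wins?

Blue

Blue: 5×4 + 6×4 + 9×3 + 4×3 + 9×3 + 5×3 = 125
Purple: 5×3 + 6×3 + 9×1 + 4×2 + 9×2 + 5×2 = 78
Yellow: 5×0 + 6×1 + 9×2 + 4×0 + 9×1 + 5×4 = 53
Pink: 5×2 + 6×2 + 9×4 + 4×4 + 9×0 + 5×0 = 74
Green: 5×1 + 6×0 + 9×0 + 4×1 + 9×4 + 5×1 = 50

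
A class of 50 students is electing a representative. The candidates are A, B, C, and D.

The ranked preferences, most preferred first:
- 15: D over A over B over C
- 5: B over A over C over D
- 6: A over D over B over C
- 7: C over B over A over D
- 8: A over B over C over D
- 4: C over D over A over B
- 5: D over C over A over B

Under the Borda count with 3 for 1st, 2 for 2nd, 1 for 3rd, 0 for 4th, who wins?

A: 15×2 + 5×2 + 6×3 + 7×1 + 8×3 + 4×1 + 5×1 = 98
B: 15×1 + 5×3 + 6×1 + 7×2 + 8×2 + 4×0 + 5×0 = 66
C: 15×0 + 5×1 + 6×0 + 7×3 + 8×1 + 4×3 + 5×2 = 56
D: 15×3 + 5×0 + 6×2 + 7×0 + 8×0 + 4×2 + 5×3 = 80

A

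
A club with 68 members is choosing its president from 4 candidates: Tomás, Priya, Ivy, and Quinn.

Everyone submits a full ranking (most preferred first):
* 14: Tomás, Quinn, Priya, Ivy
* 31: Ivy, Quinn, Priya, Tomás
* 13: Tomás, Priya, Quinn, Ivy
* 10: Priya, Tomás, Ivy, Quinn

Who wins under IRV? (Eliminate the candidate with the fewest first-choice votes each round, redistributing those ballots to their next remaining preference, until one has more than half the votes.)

Tomás

Round 1: Tomás 27, Priya 10, Ivy 31, Quinn 0. Quinn eliminated.
Round 2: Tomás 27, Priya 10, Ivy 31. Priya eliminated.
Round 3: Tomás 37, Ivy 31. Tomás has a majority (≥35).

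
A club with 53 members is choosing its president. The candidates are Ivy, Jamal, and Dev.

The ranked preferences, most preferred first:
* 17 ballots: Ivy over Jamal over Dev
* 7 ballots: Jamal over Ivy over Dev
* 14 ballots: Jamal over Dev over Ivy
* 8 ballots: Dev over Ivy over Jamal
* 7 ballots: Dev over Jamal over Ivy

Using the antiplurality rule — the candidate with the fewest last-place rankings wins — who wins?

Last-place votes: Ivy 21, Jamal 8, Dev 24.

Jamal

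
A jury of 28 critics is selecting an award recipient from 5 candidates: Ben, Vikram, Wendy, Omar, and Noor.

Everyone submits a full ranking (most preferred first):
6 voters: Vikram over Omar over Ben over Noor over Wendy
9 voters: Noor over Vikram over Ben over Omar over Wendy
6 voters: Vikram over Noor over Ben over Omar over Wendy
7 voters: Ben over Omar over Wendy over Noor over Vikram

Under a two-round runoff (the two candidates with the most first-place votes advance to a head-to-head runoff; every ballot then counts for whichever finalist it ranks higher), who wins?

Noor

Round 1 first-place votes: Ben 7, Vikram 12, Wendy 0, Omar 0, Noor 9. Vikram and Noor advance.
Runoff: Vikram is ranked above Noor on 12 ballots, Noor above Vikram on 16.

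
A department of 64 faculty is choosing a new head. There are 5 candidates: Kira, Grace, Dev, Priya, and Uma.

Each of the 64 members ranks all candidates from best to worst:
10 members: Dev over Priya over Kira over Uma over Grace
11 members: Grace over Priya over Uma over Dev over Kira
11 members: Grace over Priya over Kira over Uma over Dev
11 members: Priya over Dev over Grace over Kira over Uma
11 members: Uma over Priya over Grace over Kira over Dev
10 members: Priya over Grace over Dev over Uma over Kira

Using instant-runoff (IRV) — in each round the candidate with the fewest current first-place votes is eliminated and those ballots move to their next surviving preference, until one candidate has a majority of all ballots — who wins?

Round 1: Kira 0, Grace 22, Dev 10, Priya 21, Uma 11. Kira eliminated.
Round 2: Grace 22, Dev 10, Priya 21, Uma 11. Dev eliminated.
Round 3: Grace 22, Priya 31, Uma 11. Uma eliminated.
Round 4: Grace 22, Priya 42. Priya has a majority (≥33).

Priya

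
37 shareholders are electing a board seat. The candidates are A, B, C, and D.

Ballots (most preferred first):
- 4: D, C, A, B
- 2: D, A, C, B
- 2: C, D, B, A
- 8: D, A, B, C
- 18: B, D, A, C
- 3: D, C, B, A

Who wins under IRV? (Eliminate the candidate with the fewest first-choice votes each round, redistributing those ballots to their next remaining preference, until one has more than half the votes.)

D

Round 1: A 0, B 18, C 2, D 17. A eliminated.
Round 2: B 18, C 2, D 17. C eliminated.
Round 3: B 18, D 19. D has a majority (≥19).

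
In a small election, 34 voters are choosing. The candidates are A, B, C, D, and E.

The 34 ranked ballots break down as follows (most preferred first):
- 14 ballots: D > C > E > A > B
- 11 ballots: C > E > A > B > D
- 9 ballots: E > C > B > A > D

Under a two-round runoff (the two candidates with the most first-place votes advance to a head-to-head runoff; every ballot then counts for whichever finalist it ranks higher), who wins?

Round 1 first-place votes: A 0, B 0, C 11, D 14, E 9. D and C advance.
Runoff: D is ranked above C on 14 ballots, C above D on 20.

C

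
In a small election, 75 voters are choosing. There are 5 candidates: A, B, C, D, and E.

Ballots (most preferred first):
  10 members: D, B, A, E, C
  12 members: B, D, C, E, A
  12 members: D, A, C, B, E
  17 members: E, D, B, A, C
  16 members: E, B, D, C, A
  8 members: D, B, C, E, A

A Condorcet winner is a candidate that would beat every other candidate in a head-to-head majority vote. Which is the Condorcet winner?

D

D vs A: 75–0
D vs B: 47–28
D vs C: 75–0
D vs E: 42–33
D beats every other candidate.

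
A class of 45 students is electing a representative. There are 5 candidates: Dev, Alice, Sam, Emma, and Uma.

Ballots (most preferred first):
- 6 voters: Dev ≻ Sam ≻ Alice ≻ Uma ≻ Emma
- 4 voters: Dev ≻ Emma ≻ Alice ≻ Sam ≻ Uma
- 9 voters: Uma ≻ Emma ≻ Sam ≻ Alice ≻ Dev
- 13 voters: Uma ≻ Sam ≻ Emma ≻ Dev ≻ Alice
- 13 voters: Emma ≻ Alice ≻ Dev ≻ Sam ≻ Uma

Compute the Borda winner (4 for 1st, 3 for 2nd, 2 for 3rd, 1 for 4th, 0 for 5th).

Emma

Dev: 6×4 + 4×4 + 9×0 + 13×1 + 13×2 = 79
Alice: 6×2 + 4×2 + 9×1 + 13×0 + 13×3 = 68
Sam: 6×3 + 4×1 + 9×2 + 13×3 + 13×1 = 92
Emma: 6×0 + 4×3 + 9×3 + 13×2 + 13×4 = 117
Uma: 6×1 + 4×0 + 9×4 + 13×4 + 13×0 = 94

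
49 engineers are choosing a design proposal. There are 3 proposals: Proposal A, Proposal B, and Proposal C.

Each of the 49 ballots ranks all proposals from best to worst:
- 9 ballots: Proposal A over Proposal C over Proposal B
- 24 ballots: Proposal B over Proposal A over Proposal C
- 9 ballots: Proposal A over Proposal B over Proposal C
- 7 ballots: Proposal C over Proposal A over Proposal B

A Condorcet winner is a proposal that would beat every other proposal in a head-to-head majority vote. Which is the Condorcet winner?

Proposal A

Proposal A vs Proposal B: 25–24
Proposal A vs Proposal C: 42–7
Proposal A beats every other proposal.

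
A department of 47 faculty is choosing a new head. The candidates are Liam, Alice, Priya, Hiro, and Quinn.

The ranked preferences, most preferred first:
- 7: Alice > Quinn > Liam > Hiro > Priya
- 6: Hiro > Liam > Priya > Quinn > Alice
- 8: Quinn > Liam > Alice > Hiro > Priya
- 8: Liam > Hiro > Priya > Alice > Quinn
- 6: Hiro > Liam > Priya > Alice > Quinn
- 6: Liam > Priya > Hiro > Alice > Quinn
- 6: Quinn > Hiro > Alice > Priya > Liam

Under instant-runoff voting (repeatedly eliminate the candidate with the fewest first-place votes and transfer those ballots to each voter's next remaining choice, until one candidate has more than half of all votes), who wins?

Round 1: Liam 14, Alice 7, Priya 0, Hiro 12, Quinn 14. Priya eliminated.
Round 2: Liam 14, Alice 7, Hiro 12, Quinn 14. Alice eliminated.
Round 3: Liam 14, Hiro 12, Quinn 21. Hiro eliminated.
Round 4: Liam 26, Quinn 21. Liam has a majority (≥24).

Liam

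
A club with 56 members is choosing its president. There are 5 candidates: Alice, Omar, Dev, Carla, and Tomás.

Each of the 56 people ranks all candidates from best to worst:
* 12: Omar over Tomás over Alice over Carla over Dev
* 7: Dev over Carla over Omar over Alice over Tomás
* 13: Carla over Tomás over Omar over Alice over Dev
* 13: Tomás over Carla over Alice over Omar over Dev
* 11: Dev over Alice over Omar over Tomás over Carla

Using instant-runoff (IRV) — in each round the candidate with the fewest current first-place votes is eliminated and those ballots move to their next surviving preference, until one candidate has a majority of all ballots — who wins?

Round 1: Alice 0, Omar 12, Dev 18, Carla 13, Tomás 13. Alice eliminated.
Round 2: Omar 12, Dev 18, Carla 13, Tomás 13. Omar eliminated.
Round 3: Dev 18, Carla 13, Tomás 25. Carla eliminated.
Round 4: Dev 18, Tomás 38. Tomás has a majority (≥29).

Tomás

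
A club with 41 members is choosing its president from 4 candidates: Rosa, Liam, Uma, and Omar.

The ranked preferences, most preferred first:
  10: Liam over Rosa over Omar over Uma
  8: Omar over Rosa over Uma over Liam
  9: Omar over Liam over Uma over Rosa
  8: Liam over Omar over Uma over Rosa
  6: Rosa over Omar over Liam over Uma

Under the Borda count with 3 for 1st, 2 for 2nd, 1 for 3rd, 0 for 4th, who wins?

Rosa: 10×2 + 8×2 + 9×0 + 8×0 + 6×3 = 54
Liam: 10×3 + 8×0 + 9×2 + 8×3 + 6×1 = 78
Uma: 10×0 + 8×1 + 9×1 + 8×1 + 6×0 = 25
Omar: 10×1 + 8×3 + 9×3 + 8×2 + 6×2 = 89

Omar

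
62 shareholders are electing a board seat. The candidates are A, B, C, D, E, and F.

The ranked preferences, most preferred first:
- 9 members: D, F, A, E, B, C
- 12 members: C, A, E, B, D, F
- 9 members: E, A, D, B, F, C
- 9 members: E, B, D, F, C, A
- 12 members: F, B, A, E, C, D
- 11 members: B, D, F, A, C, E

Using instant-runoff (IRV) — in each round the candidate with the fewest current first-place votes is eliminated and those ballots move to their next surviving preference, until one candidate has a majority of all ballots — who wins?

F

Round 1: A 0, B 11, C 12, D 9, E 18, F 12. A eliminated.
Round 2: B 11, C 12, D 9, E 18, F 12. D eliminated.
Round 3: B 11, C 12, E 18, F 21. B eliminated.
Round 4: C 12, E 18, F 32. F has a majority (≥32).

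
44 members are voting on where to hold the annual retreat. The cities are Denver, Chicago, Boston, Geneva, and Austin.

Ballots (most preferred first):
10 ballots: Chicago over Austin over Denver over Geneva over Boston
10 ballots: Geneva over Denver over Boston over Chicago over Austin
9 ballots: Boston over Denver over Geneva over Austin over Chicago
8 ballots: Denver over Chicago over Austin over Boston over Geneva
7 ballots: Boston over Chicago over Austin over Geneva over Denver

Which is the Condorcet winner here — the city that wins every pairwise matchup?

Denver vs Chicago: 27–17
Denver vs Boston: 28–16
Denver vs Geneva: 27–17
Denver vs Austin: 27–17
Denver beats every other city.

Denver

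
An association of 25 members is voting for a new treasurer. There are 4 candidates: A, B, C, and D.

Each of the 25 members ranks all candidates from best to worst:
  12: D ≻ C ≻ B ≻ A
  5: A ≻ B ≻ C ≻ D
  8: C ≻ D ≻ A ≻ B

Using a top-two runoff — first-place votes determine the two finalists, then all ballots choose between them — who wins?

Round 1 first-place votes: A 5, B 0, C 8, D 12. D and C advance.
Runoff: D is ranked above C on 12 ballots, C above D on 13.

C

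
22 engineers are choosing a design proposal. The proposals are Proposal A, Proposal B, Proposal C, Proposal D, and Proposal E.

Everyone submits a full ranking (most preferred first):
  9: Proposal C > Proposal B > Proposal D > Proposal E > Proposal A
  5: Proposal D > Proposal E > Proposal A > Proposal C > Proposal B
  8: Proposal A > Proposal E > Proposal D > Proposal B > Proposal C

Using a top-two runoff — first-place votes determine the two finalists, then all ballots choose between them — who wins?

Proposal A

Round 1 first-place votes: Proposal A 8, Proposal B 0, Proposal C 9, Proposal D 5, Proposal E 0. Proposal C and Proposal A advance.
Runoff: Proposal C is ranked above Proposal A on 9 ballots, Proposal A above Proposal C on 13.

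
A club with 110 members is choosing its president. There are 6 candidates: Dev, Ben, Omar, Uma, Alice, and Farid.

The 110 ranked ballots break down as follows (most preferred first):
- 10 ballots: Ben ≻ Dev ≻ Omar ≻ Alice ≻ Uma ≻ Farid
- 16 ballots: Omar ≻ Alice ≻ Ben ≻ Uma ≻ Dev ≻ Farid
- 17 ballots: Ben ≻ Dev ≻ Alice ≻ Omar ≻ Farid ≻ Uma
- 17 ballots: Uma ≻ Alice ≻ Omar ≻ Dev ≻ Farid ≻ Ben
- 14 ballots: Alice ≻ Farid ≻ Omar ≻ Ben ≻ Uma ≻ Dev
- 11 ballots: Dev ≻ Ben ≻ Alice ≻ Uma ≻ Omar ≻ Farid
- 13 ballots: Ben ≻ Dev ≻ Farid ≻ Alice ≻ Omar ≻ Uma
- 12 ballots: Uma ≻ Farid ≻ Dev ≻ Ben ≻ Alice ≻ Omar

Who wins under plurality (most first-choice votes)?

First-place votes: Dev 11, Ben 40, Omar 16, Uma 29, Alice 14, Farid 0.

Ben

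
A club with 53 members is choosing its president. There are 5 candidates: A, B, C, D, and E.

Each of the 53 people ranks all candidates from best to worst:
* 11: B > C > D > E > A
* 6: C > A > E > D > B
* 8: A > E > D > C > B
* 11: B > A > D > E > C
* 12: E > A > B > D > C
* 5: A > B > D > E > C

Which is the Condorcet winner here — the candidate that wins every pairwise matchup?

A vs B: 31–22
A vs C: 36–17
A vs D: 42–11
A vs E: 30–23
A beats every other candidate.

A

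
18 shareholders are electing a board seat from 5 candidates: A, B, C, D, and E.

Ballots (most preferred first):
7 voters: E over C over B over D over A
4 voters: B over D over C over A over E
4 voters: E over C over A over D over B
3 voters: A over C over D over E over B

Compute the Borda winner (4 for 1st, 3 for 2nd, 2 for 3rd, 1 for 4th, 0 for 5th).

A: 7×0 + 4×1 + 4×2 + 3×4 = 24
B: 7×2 + 4×4 + 4×0 + 3×0 = 30
C: 7×3 + 4×2 + 4×3 + 3×3 = 50
D: 7×1 + 4×3 + 4×1 + 3×2 = 29
E: 7×4 + 4×0 + 4×4 + 3×1 = 47

C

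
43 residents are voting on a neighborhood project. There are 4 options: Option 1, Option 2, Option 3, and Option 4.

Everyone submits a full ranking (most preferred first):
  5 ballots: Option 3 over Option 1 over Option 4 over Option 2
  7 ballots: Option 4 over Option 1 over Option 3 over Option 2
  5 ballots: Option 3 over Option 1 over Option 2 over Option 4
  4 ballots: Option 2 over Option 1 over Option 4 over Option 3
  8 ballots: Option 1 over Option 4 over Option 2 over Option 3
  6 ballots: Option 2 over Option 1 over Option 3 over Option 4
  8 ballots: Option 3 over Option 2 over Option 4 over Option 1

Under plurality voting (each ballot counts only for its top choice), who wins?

Option 3

First-place votes: Option 1 8, Option 2 10, Option 3 18, Option 4 7.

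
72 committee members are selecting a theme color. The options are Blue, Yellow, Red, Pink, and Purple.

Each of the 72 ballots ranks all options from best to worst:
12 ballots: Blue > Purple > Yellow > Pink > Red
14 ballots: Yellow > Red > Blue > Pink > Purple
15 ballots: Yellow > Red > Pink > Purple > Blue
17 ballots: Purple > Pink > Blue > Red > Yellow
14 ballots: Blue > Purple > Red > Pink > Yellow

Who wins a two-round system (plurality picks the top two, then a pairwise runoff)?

Round 1 first-place votes: Blue 26, Yellow 29, Red 0, Pink 0, Purple 17. Yellow and Blue advance.
Runoff: Yellow is ranked above Blue on 29 ballots, Blue above Yellow on 43.

Blue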